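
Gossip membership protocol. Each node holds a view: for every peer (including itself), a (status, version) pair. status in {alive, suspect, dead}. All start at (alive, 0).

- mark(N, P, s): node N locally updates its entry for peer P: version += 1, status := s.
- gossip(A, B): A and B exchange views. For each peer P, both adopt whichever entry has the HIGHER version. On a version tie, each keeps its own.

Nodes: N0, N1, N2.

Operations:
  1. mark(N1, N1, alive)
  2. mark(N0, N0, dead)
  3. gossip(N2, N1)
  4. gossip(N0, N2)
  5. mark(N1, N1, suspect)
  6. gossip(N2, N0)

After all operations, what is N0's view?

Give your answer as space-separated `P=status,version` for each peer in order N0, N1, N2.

Op 1: N1 marks N1=alive -> (alive,v1)
Op 2: N0 marks N0=dead -> (dead,v1)
Op 3: gossip N2<->N1 -> N2.N0=(alive,v0) N2.N1=(alive,v1) N2.N2=(alive,v0) | N1.N0=(alive,v0) N1.N1=(alive,v1) N1.N2=(alive,v0)
Op 4: gossip N0<->N2 -> N0.N0=(dead,v1) N0.N1=(alive,v1) N0.N2=(alive,v0) | N2.N0=(dead,v1) N2.N1=(alive,v1) N2.N2=(alive,v0)
Op 5: N1 marks N1=suspect -> (suspect,v2)
Op 6: gossip N2<->N0 -> N2.N0=(dead,v1) N2.N1=(alive,v1) N2.N2=(alive,v0) | N0.N0=(dead,v1) N0.N1=(alive,v1) N0.N2=(alive,v0)

Answer: N0=dead,1 N1=alive,1 N2=alive,0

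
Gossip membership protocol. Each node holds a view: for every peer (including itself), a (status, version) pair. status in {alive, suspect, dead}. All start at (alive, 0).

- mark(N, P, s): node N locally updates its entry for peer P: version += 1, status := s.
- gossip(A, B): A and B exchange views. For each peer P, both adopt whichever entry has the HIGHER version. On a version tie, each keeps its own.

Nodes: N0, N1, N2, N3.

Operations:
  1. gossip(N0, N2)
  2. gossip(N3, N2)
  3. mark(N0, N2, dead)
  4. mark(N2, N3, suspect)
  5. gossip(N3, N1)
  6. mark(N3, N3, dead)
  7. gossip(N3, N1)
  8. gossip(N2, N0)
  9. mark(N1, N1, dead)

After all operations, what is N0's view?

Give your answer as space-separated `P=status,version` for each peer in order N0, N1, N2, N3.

Op 1: gossip N0<->N2 -> N0.N0=(alive,v0) N0.N1=(alive,v0) N0.N2=(alive,v0) N0.N3=(alive,v0) | N2.N0=(alive,v0) N2.N1=(alive,v0) N2.N2=(alive,v0) N2.N3=(alive,v0)
Op 2: gossip N3<->N2 -> N3.N0=(alive,v0) N3.N1=(alive,v0) N3.N2=(alive,v0) N3.N3=(alive,v0) | N2.N0=(alive,v0) N2.N1=(alive,v0) N2.N2=(alive,v0) N2.N3=(alive,v0)
Op 3: N0 marks N2=dead -> (dead,v1)
Op 4: N2 marks N3=suspect -> (suspect,v1)
Op 5: gossip N3<->N1 -> N3.N0=(alive,v0) N3.N1=(alive,v0) N3.N2=(alive,v0) N3.N3=(alive,v0) | N1.N0=(alive,v0) N1.N1=(alive,v0) N1.N2=(alive,v0) N1.N3=(alive,v0)
Op 6: N3 marks N3=dead -> (dead,v1)
Op 7: gossip N3<->N1 -> N3.N0=(alive,v0) N3.N1=(alive,v0) N3.N2=(alive,v0) N3.N3=(dead,v1) | N1.N0=(alive,v0) N1.N1=(alive,v0) N1.N2=(alive,v0) N1.N3=(dead,v1)
Op 8: gossip N2<->N0 -> N2.N0=(alive,v0) N2.N1=(alive,v0) N2.N2=(dead,v1) N2.N3=(suspect,v1) | N0.N0=(alive,v0) N0.N1=(alive,v0) N0.N2=(dead,v1) N0.N3=(suspect,v1)
Op 9: N1 marks N1=dead -> (dead,v1)

Answer: N0=alive,0 N1=alive,0 N2=dead,1 N3=suspect,1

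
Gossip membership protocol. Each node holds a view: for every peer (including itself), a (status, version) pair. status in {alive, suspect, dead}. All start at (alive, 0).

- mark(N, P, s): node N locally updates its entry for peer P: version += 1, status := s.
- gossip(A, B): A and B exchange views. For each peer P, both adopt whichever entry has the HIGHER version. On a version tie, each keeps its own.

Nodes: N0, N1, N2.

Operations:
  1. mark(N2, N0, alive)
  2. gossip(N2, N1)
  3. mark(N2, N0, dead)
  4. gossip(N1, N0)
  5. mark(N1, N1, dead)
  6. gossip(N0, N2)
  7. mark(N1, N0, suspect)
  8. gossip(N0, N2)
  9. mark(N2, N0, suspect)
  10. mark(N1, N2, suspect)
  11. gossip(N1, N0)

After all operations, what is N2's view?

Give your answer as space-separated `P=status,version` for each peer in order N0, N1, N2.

Answer: N0=suspect,3 N1=alive,0 N2=alive,0

Derivation:
Op 1: N2 marks N0=alive -> (alive,v1)
Op 2: gossip N2<->N1 -> N2.N0=(alive,v1) N2.N1=(alive,v0) N2.N2=(alive,v0) | N1.N0=(alive,v1) N1.N1=(alive,v0) N1.N2=(alive,v0)
Op 3: N2 marks N0=dead -> (dead,v2)
Op 4: gossip N1<->N0 -> N1.N0=(alive,v1) N1.N1=(alive,v0) N1.N2=(alive,v0) | N0.N0=(alive,v1) N0.N1=(alive,v0) N0.N2=(alive,v0)
Op 5: N1 marks N1=dead -> (dead,v1)
Op 6: gossip N0<->N2 -> N0.N0=(dead,v2) N0.N1=(alive,v0) N0.N2=(alive,v0) | N2.N0=(dead,v2) N2.N1=(alive,v0) N2.N2=(alive,v0)
Op 7: N1 marks N0=suspect -> (suspect,v2)
Op 8: gossip N0<->N2 -> N0.N0=(dead,v2) N0.N1=(alive,v0) N0.N2=(alive,v0) | N2.N0=(dead,v2) N2.N1=(alive,v0) N2.N2=(alive,v0)
Op 9: N2 marks N0=suspect -> (suspect,v3)
Op 10: N1 marks N2=suspect -> (suspect,v1)
Op 11: gossip N1<->N0 -> N1.N0=(suspect,v2) N1.N1=(dead,v1) N1.N2=(suspect,v1) | N0.N0=(dead,v2) N0.N1=(dead,v1) N0.N2=(suspect,v1)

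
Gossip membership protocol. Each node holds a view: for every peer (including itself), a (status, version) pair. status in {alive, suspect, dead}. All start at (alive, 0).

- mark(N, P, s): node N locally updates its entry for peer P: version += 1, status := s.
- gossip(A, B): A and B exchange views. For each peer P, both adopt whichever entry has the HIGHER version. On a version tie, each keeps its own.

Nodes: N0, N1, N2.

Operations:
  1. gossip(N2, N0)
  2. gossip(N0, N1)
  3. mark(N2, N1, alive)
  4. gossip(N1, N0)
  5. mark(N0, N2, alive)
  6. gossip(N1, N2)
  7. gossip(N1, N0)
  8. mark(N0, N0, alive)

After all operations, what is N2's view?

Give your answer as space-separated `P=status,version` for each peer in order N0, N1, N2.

Answer: N0=alive,0 N1=alive,1 N2=alive,0

Derivation:
Op 1: gossip N2<->N0 -> N2.N0=(alive,v0) N2.N1=(alive,v0) N2.N2=(alive,v0) | N0.N0=(alive,v0) N0.N1=(alive,v0) N0.N2=(alive,v0)
Op 2: gossip N0<->N1 -> N0.N0=(alive,v0) N0.N1=(alive,v0) N0.N2=(alive,v0) | N1.N0=(alive,v0) N1.N1=(alive,v0) N1.N2=(alive,v0)
Op 3: N2 marks N1=alive -> (alive,v1)
Op 4: gossip N1<->N0 -> N1.N0=(alive,v0) N1.N1=(alive,v0) N1.N2=(alive,v0) | N0.N0=(alive,v0) N0.N1=(alive,v0) N0.N2=(alive,v0)
Op 5: N0 marks N2=alive -> (alive,v1)
Op 6: gossip N1<->N2 -> N1.N0=(alive,v0) N1.N1=(alive,v1) N1.N2=(alive,v0) | N2.N0=(alive,v0) N2.N1=(alive,v1) N2.N2=(alive,v0)
Op 7: gossip N1<->N0 -> N1.N0=(alive,v0) N1.N1=(alive,v1) N1.N2=(alive,v1) | N0.N0=(alive,v0) N0.N1=(alive,v1) N0.N2=(alive,v1)
Op 8: N0 marks N0=alive -> (alive,v1)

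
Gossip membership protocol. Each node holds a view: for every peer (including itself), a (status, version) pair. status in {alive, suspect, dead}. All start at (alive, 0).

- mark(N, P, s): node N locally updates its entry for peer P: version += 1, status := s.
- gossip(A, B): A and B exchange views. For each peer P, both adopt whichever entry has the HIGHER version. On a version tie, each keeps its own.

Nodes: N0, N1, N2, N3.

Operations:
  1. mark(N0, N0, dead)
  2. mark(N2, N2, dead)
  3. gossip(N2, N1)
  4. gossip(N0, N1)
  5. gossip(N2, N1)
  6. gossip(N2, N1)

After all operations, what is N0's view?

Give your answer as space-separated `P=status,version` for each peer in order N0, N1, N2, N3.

Answer: N0=dead,1 N1=alive,0 N2=dead,1 N3=alive,0

Derivation:
Op 1: N0 marks N0=dead -> (dead,v1)
Op 2: N2 marks N2=dead -> (dead,v1)
Op 3: gossip N2<->N1 -> N2.N0=(alive,v0) N2.N1=(alive,v0) N2.N2=(dead,v1) N2.N3=(alive,v0) | N1.N0=(alive,v0) N1.N1=(alive,v0) N1.N2=(dead,v1) N1.N3=(alive,v0)
Op 4: gossip N0<->N1 -> N0.N0=(dead,v1) N0.N1=(alive,v0) N0.N2=(dead,v1) N0.N3=(alive,v0) | N1.N0=(dead,v1) N1.N1=(alive,v0) N1.N2=(dead,v1) N1.N3=(alive,v0)
Op 5: gossip N2<->N1 -> N2.N0=(dead,v1) N2.N1=(alive,v0) N2.N2=(dead,v1) N2.N3=(alive,v0) | N1.N0=(dead,v1) N1.N1=(alive,v0) N1.N2=(dead,v1) N1.N3=(alive,v0)
Op 6: gossip N2<->N1 -> N2.N0=(dead,v1) N2.N1=(alive,v0) N2.N2=(dead,v1) N2.N3=(alive,v0) | N1.N0=(dead,v1) N1.N1=(alive,v0) N1.N2=(dead,v1) N1.N3=(alive,v0)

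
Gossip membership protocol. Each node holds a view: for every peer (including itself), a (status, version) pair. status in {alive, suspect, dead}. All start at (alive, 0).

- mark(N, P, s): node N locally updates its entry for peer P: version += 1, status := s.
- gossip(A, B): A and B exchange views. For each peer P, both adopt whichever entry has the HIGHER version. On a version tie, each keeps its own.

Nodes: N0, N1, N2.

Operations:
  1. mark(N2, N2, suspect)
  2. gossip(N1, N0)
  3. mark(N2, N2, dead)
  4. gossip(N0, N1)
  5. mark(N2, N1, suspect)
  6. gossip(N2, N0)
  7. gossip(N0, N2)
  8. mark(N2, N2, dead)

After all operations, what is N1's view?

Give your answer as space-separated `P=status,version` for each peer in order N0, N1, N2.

Op 1: N2 marks N2=suspect -> (suspect,v1)
Op 2: gossip N1<->N0 -> N1.N0=(alive,v0) N1.N1=(alive,v0) N1.N2=(alive,v0) | N0.N0=(alive,v0) N0.N1=(alive,v0) N0.N2=(alive,v0)
Op 3: N2 marks N2=dead -> (dead,v2)
Op 4: gossip N0<->N1 -> N0.N0=(alive,v0) N0.N1=(alive,v0) N0.N2=(alive,v0) | N1.N0=(alive,v0) N1.N1=(alive,v0) N1.N2=(alive,v0)
Op 5: N2 marks N1=suspect -> (suspect,v1)
Op 6: gossip N2<->N0 -> N2.N0=(alive,v0) N2.N1=(suspect,v1) N2.N2=(dead,v2) | N0.N0=(alive,v0) N0.N1=(suspect,v1) N0.N2=(dead,v2)
Op 7: gossip N0<->N2 -> N0.N0=(alive,v0) N0.N1=(suspect,v1) N0.N2=(dead,v2) | N2.N0=(alive,v0) N2.N1=(suspect,v1) N2.N2=(dead,v2)
Op 8: N2 marks N2=dead -> (dead,v3)

Answer: N0=alive,0 N1=alive,0 N2=alive,0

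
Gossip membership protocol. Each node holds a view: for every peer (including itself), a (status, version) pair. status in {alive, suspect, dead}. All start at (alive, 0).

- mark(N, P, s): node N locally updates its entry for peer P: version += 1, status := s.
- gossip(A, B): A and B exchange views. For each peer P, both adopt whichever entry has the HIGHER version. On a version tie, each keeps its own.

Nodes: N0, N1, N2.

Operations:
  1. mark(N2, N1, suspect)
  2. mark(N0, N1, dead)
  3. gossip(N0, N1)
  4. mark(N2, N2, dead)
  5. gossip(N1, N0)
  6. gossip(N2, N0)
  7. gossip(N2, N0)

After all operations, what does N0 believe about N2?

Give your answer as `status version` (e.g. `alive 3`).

Answer: dead 1

Derivation:
Op 1: N2 marks N1=suspect -> (suspect,v1)
Op 2: N0 marks N1=dead -> (dead,v1)
Op 3: gossip N0<->N1 -> N0.N0=(alive,v0) N0.N1=(dead,v1) N0.N2=(alive,v0) | N1.N0=(alive,v0) N1.N1=(dead,v1) N1.N2=(alive,v0)
Op 4: N2 marks N2=dead -> (dead,v1)
Op 5: gossip N1<->N0 -> N1.N0=(alive,v0) N1.N1=(dead,v1) N1.N2=(alive,v0) | N0.N0=(alive,v0) N0.N1=(dead,v1) N0.N2=(alive,v0)
Op 6: gossip N2<->N0 -> N2.N0=(alive,v0) N2.N1=(suspect,v1) N2.N2=(dead,v1) | N0.N0=(alive,v0) N0.N1=(dead,v1) N0.N2=(dead,v1)
Op 7: gossip N2<->N0 -> N2.N0=(alive,v0) N2.N1=(suspect,v1) N2.N2=(dead,v1) | N0.N0=(alive,v0) N0.N1=(dead,v1) N0.N2=(dead,v1)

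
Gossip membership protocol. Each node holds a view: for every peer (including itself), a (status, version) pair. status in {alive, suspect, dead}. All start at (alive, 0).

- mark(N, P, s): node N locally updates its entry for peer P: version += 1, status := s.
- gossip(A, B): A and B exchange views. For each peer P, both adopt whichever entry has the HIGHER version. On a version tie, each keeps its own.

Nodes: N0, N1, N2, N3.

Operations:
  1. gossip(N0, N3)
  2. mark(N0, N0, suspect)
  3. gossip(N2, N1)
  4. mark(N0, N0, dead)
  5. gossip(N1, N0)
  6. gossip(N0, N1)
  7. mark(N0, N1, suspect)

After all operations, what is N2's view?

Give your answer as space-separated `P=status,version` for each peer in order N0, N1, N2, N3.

Answer: N0=alive,0 N1=alive,0 N2=alive,0 N3=alive,0

Derivation:
Op 1: gossip N0<->N3 -> N0.N0=(alive,v0) N0.N1=(alive,v0) N0.N2=(alive,v0) N0.N3=(alive,v0) | N3.N0=(alive,v0) N3.N1=(alive,v0) N3.N2=(alive,v0) N3.N3=(alive,v0)
Op 2: N0 marks N0=suspect -> (suspect,v1)
Op 3: gossip N2<->N1 -> N2.N0=(alive,v0) N2.N1=(alive,v0) N2.N2=(alive,v0) N2.N3=(alive,v0) | N1.N0=(alive,v0) N1.N1=(alive,v0) N1.N2=(alive,v0) N1.N3=(alive,v0)
Op 4: N0 marks N0=dead -> (dead,v2)
Op 5: gossip N1<->N0 -> N1.N0=(dead,v2) N1.N1=(alive,v0) N1.N2=(alive,v0) N1.N3=(alive,v0) | N0.N0=(dead,v2) N0.N1=(alive,v0) N0.N2=(alive,v0) N0.N3=(alive,v0)
Op 6: gossip N0<->N1 -> N0.N0=(dead,v2) N0.N1=(alive,v0) N0.N2=(alive,v0) N0.N3=(alive,v0) | N1.N0=(dead,v2) N1.N1=(alive,v0) N1.N2=(alive,v0) N1.N3=(alive,v0)
Op 7: N0 marks N1=suspect -> (suspect,v1)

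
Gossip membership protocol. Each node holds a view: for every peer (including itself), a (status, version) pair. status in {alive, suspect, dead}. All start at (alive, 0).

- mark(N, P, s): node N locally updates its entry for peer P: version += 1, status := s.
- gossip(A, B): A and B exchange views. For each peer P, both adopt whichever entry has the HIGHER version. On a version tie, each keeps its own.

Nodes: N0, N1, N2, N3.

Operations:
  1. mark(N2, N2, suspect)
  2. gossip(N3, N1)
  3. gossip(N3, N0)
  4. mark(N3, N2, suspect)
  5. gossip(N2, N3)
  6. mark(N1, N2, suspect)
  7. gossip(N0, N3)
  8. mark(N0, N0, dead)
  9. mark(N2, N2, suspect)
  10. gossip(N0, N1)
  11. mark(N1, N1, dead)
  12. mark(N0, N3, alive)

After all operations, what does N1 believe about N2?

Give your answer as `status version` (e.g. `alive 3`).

Op 1: N2 marks N2=suspect -> (suspect,v1)
Op 2: gossip N3<->N1 -> N3.N0=(alive,v0) N3.N1=(alive,v0) N3.N2=(alive,v0) N3.N3=(alive,v0) | N1.N0=(alive,v0) N1.N1=(alive,v0) N1.N2=(alive,v0) N1.N3=(alive,v0)
Op 3: gossip N3<->N0 -> N3.N0=(alive,v0) N3.N1=(alive,v0) N3.N2=(alive,v0) N3.N3=(alive,v0) | N0.N0=(alive,v0) N0.N1=(alive,v0) N0.N2=(alive,v0) N0.N3=(alive,v0)
Op 4: N3 marks N2=suspect -> (suspect,v1)
Op 5: gossip N2<->N3 -> N2.N0=(alive,v0) N2.N1=(alive,v0) N2.N2=(suspect,v1) N2.N3=(alive,v0) | N3.N0=(alive,v0) N3.N1=(alive,v0) N3.N2=(suspect,v1) N3.N3=(alive,v0)
Op 6: N1 marks N2=suspect -> (suspect,v1)
Op 7: gossip N0<->N3 -> N0.N0=(alive,v0) N0.N1=(alive,v0) N0.N2=(suspect,v1) N0.N3=(alive,v0) | N3.N0=(alive,v0) N3.N1=(alive,v0) N3.N2=(suspect,v1) N3.N3=(alive,v0)
Op 8: N0 marks N0=dead -> (dead,v1)
Op 9: N2 marks N2=suspect -> (suspect,v2)
Op 10: gossip N0<->N1 -> N0.N0=(dead,v1) N0.N1=(alive,v0) N0.N2=(suspect,v1) N0.N3=(alive,v0) | N1.N0=(dead,v1) N1.N1=(alive,v0) N1.N2=(suspect,v1) N1.N3=(alive,v0)
Op 11: N1 marks N1=dead -> (dead,v1)
Op 12: N0 marks N3=alive -> (alive,v1)

Answer: suspect 1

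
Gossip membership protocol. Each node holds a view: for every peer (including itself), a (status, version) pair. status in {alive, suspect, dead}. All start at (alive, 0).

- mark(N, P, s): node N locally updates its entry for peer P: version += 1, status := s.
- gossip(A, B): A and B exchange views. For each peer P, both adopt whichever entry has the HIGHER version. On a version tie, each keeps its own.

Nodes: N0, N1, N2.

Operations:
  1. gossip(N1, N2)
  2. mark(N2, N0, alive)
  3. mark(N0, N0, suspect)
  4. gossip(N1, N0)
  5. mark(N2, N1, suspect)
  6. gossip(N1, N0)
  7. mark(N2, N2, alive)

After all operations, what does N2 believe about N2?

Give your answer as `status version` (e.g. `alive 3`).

Answer: alive 1

Derivation:
Op 1: gossip N1<->N2 -> N1.N0=(alive,v0) N1.N1=(alive,v0) N1.N2=(alive,v0) | N2.N0=(alive,v0) N2.N1=(alive,v0) N2.N2=(alive,v0)
Op 2: N2 marks N0=alive -> (alive,v1)
Op 3: N0 marks N0=suspect -> (suspect,v1)
Op 4: gossip N1<->N0 -> N1.N0=(suspect,v1) N1.N1=(alive,v0) N1.N2=(alive,v0) | N0.N0=(suspect,v1) N0.N1=(alive,v0) N0.N2=(alive,v0)
Op 5: N2 marks N1=suspect -> (suspect,v1)
Op 6: gossip N1<->N0 -> N1.N0=(suspect,v1) N1.N1=(alive,v0) N1.N2=(alive,v0) | N0.N0=(suspect,v1) N0.N1=(alive,v0) N0.N2=(alive,v0)
Op 7: N2 marks N2=alive -> (alive,v1)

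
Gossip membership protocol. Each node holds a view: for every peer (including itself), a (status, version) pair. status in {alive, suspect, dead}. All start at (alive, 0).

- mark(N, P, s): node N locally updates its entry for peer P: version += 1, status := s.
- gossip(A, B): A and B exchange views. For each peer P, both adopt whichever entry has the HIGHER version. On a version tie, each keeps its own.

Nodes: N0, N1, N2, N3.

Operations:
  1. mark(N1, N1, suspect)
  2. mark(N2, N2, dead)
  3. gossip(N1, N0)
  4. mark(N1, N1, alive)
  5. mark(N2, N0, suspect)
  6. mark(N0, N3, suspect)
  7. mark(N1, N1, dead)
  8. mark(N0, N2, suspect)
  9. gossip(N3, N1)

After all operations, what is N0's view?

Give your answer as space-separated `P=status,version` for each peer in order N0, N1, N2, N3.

Op 1: N1 marks N1=suspect -> (suspect,v1)
Op 2: N2 marks N2=dead -> (dead,v1)
Op 3: gossip N1<->N0 -> N1.N0=(alive,v0) N1.N1=(suspect,v1) N1.N2=(alive,v0) N1.N3=(alive,v0) | N0.N0=(alive,v0) N0.N1=(suspect,v1) N0.N2=(alive,v0) N0.N3=(alive,v0)
Op 4: N1 marks N1=alive -> (alive,v2)
Op 5: N2 marks N0=suspect -> (suspect,v1)
Op 6: N0 marks N3=suspect -> (suspect,v1)
Op 7: N1 marks N1=dead -> (dead,v3)
Op 8: N0 marks N2=suspect -> (suspect,v1)
Op 9: gossip N3<->N1 -> N3.N0=(alive,v0) N3.N1=(dead,v3) N3.N2=(alive,v0) N3.N3=(alive,v0) | N1.N0=(alive,v0) N1.N1=(dead,v3) N1.N2=(alive,v0) N1.N3=(alive,v0)

Answer: N0=alive,0 N1=suspect,1 N2=suspect,1 N3=suspect,1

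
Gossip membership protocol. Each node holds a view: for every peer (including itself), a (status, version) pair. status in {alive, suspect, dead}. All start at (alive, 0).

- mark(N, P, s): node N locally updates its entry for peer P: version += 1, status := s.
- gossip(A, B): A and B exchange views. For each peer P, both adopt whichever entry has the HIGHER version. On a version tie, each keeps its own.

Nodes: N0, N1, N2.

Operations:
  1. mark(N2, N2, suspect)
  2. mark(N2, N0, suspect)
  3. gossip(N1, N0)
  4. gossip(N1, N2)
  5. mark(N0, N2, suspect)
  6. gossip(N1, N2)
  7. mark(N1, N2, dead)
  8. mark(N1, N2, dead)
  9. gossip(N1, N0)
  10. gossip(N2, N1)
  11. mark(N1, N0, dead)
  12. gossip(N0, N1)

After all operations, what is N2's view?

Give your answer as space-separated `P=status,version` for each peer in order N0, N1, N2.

Op 1: N2 marks N2=suspect -> (suspect,v1)
Op 2: N2 marks N0=suspect -> (suspect,v1)
Op 3: gossip N1<->N0 -> N1.N0=(alive,v0) N1.N1=(alive,v0) N1.N2=(alive,v0) | N0.N0=(alive,v0) N0.N1=(alive,v0) N0.N2=(alive,v0)
Op 4: gossip N1<->N2 -> N1.N0=(suspect,v1) N1.N1=(alive,v0) N1.N2=(suspect,v1) | N2.N0=(suspect,v1) N2.N1=(alive,v0) N2.N2=(suspect,v1)
Op 5: N0 marks N2=suspect -> (suspect,v1)
Op 6: gossip N1<->N2 -> N1.N0=(suspect,v1) N1.N1=(alive,v0) N1.N2=(suspect,v1) | N2.N0=(suspect,v1) N2.N1=(alive,v0) N2.N2=(suspect,v1)
Op 7: N1 marks N2=dead -> (dead,v2)
Op 8: N1 marks N2=dead -> (dead,v3)
Op 9: gossip N1<->N0 -> N1.N0=(suspect,v1) N1.N1=(alive,v0) N1.N2=(dead,v3) | N0.N0=(suspect,v1) N0.N1=(alive,v0) N0.N2=(dead,v3)
Op 10: gossip N2<->N1 -> N2.N0=(suspect,v1) N2.N1=(alive,v0) N2.N2=(dead,v3) | N1.N0=(suspect,v1) N1.N1=(alive,v0) N1.N2=(dead,v3)
Op 11: N1 marks N0=dead -> (dead,v2)
Op 12: gossip N0<->N1 -> N0.N0=(dead,v2) N0.N1=(alive,v0) N0.N2=(dead,v3) | N1.N0=(dead,v2) N1.N1=(alive,v0) N1.N2=(dead,v3)

Answer: N0=suspect,1 N1=alive,0 N2=dead,3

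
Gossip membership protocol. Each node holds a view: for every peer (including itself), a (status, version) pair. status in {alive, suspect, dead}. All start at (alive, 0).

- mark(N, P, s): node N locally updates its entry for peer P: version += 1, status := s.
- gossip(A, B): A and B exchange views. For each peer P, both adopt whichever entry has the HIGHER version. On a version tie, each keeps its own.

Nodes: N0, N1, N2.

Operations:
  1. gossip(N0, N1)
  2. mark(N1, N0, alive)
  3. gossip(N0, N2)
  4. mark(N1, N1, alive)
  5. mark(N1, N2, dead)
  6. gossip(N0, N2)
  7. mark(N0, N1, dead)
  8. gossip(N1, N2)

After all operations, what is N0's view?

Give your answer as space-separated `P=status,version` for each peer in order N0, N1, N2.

Op 1: gossip N0<->N1 -> N0.N0=(alive,v0) N0.N1=(alive,v0) N0.N2=(alive,v0) | N1.N0=(alive,v0) N1.N1=(alive,v0) N1.N2=(alive,v0)
Op 2: N1 marks N0=alive -> (alive,v1)
Op 3: gossip N0<->N2 -> N0.N0=(alive,v0) N0.N1=(alive,v0) N0.N2=(alive,v0) | N2.N0=(alive,v0) N2.N1=(alive,v0) N2.N2=(alive,v0)
Op 4: N1 marks N1=alive -> (alive,v1)
Op 5: N1 marks N2=dead -> (dead,v1)
Op 6: gossip N0<->N2 -> N0.N0=(alive,v0) N0.N1=(alive,v0) N0.N2=(alive,v0) | N2.N0=(alive,v0) N2.N1=(alive,v0) N2.N2=(alive,v0)
Op 7: N0 marks N1=dead -> (dead,v1)
Op 8: gossip N1<->N2 -> N1.N0=(alive,v1) N1.N1=(alive,v1) N1.N2=(dead,v1) | N2.N0=(alive,v1) N2.N1=(alive,v1) N2.N2=(dead,v1)

Answer: N0=alive,0 N1=dead,1 N2=alive,0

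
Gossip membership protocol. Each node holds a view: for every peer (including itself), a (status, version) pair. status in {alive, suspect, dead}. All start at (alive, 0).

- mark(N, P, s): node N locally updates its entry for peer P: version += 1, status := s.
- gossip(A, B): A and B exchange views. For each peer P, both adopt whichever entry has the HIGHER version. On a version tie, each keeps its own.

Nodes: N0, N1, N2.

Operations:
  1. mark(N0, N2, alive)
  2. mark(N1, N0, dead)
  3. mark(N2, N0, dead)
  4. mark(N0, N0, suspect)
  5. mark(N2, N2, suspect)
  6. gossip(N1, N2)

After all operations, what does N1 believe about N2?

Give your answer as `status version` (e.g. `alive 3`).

Op 1: N0 marks N2=alive -> (alive,v1)
Op 2: N1 marks N0=dead -> (dead,v1)
Op 3: N2 marks N0=dead -> (dead,v1)
Op 4: N0 marks N0=suspect -> (suspect,v1)
Op 5: N2 marks N2=suspect -> (suspect,v1)
Op 6: gossip N1<->N2 -> N1.N0=(dead,v1) N1.N1=(alive,v0) N1.N2=(suspect,v1) | N2.N0=(dead,v1) N2.N1=(alive,v0) N2.N2=(suspect,v1)

Answer: suspect 1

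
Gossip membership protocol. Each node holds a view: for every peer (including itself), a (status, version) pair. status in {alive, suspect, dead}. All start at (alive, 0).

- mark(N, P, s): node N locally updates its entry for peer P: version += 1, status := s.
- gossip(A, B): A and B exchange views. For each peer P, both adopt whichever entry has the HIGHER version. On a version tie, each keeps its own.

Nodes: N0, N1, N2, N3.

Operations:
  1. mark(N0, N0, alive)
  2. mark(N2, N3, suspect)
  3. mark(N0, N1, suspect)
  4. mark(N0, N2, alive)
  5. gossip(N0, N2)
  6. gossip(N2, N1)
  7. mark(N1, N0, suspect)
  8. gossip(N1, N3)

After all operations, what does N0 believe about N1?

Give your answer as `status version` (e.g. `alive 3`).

Answer: suspect 1

Derivation:
Op 1: N0 marks N0=alive -> (alive,v1)
Op 2: N2 marks N3=suspect -> (suspect,v1)
Op 3: N0 marks N1=suspect -> (suspect,v1)
Op 4: N0 marks N2=alive -> (alive,v1)
Op 5: gossip N0<->N2 -> N0.N0=(alive,v1) N0.N1=(suspect,v1) N0.N2=(alive,v1) N0.N3=(suspect,v1) | N2.N0=(alive,v1) N2.N1=(suspect,v1) N2.N2=(alive,v1) N2.N3=(suspect,v1)
Op 6: gossip N2<->N1 -> N2.N0=(alive,v1) N2.N1=(suspect,v1) N2.N2=(alive,v1) N2.N3=(suspect,v1) | N1.N0=(alive,v1) N1.N1=(suspect,v1) N1.N2=(alive,v1) N1.N3=(suspect,v1)
Op 7: N1 marks N0=suspect -> (suspect,v2)
Op 8: gossip N1<->N3 -> N1.N0=(suspect,v2) N1.N1=(suspect,v1) N1.N2=(alive,v1) N1.N3=(suspect,v1) | N3.N0=(suspect,v2) N3.N1=(suspect,v1) N3.N2=(alive,v1) N3.N3=(suspect,v1)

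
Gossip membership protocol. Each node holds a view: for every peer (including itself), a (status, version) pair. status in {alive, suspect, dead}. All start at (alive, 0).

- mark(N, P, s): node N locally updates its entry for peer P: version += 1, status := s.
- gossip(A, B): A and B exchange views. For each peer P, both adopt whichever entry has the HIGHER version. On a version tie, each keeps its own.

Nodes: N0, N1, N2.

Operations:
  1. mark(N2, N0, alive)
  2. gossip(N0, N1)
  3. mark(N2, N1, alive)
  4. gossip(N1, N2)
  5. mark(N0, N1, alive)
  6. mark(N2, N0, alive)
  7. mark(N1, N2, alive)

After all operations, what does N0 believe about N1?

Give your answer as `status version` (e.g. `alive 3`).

Op 1: N2 marks N0=alive -> (alive,v1)
Op 2: gossip N0<->N1 -> N0.N0=(alive,v0) N0.N1=(alive,v0) N0.N2=(alive,v0) | N1.N0=(alive,v0) N1.N1=(alive,v0) N1.N2=(alive,v0)
Op 3: N2 marks N1=alive -> (alive,v1)
Op 4: gossip N1<->N2 -> N1.N0=(alive,v1) N1.N1=(alive,v1) N1.N2=(alive,v0) | N2.N0=(alive,v1) N2.N1=(alive,v1) N2.N2=(alive,v0)
Op 5: N0 marks N1=alive -> (alive,v1)
Op 6: N2 marks N0=alive -> (alive,v2)
Op 7: N1 marks N2=alive -> (alive,v1)

Answer: alive 1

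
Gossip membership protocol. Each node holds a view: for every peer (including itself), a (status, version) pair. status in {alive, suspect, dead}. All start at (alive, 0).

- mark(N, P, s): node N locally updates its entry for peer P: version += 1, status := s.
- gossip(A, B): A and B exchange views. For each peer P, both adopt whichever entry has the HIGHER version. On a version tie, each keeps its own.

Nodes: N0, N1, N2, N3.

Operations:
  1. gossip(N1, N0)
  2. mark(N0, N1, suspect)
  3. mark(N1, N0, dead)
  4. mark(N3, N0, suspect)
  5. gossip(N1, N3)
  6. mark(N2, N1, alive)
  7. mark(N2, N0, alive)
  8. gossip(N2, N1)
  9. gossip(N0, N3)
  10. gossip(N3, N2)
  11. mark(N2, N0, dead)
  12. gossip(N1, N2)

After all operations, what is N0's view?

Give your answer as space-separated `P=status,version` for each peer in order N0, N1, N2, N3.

Answer: N0=suspect,1 N1=suspect,1 N2=alive,0 N3=alive,0

Derivation:
Op 1: gossip N1<->N0 -> N1.N0=(alive,v0) N1.N1=(alive,v0) N1.N2=(alive,v0) N1.N3=(alive,v0) | N0.N0=(alive,v0) N0.N1=(alive,v0) N0.N2=(alive,v0) N0.N3=(alive,v0)
Op 2: N0 marks N1=suspect -> (suspect,v1)
Op 3: N1 marks N0=dead -> (dead,v1)
Op 4: N3 marks N0=suspect -> (suspect,v1)
Op 5: gossip N1<->N3 -> N1.N0=(dead,v1) N1.N1=(alive,v0) N1.N2=(alive,v0) N1.N3=(alive,v0) | N3.N0=(suspect,v1) N3.N1=(alive,v0) N3.N2=(alive,v0) N3.N3=(alive,v0)
Op 6: N2 marks N1=alive -> (alive,v1)
Op 7: N2 marks N0=alive -> (alive,v1)
Op 8: gossip N2<->N1 -> N2.N0=(alive,v1) N2.N1=(alive,v1) N2.N2=(alive,v0) N2.N3=(alive,v0) | N1.N0=(dead,v1) N1.N1=(alive,v1) N1.N2=(alive,v0) N1.N3=(alive,v0)
Op 9: gossip N0<->N3 -> N0.N0=(suspect,v1) N0.N1=(suspect,v1) N0.N2=(alive,v0) N0.N3=(alive,v0) | N3.N0=(suspect,v1) N3.N1=(suspect,v1) N3.N2=(alive,v0) N3.N3=(alive,v0)
Op 10: gossip N3<->N2 -> N3.N0=(suspect,v1) N3.N1=(suspect,v1) N3.N2=(alive,v0) N3.N3=(alive,v0) | N2.N0=(alive,v1) N2.N1=(alive,v1) N2.N2=(alive,v0) N2.N3=(alive,v0)
Op 11: N2 marks N0=dead -> (dead,v2)
Op 12: gossip N1<->N2 -> N1.N0=(dead,v2) N1.N1=(alive,v1) N1.N2=(alive,v0) N1.N3=(alive,v0) | N2.N0=(dead,v2) N2.N1=(alive,v1) N2.N2=(alive,v0) N2.N3=(alive,v0)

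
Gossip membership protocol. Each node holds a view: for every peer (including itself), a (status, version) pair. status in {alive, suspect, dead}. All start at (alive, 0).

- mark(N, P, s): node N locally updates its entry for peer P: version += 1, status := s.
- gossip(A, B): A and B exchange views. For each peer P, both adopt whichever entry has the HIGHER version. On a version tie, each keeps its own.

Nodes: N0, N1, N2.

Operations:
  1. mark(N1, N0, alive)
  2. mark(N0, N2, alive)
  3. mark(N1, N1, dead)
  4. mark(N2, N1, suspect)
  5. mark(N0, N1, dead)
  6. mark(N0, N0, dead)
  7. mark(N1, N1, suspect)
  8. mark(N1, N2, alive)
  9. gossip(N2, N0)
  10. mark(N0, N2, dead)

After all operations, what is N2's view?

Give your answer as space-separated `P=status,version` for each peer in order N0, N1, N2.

Op 1: N1 marks N0=alive -> (alive,v1)
Op 2: N0 marks N2=alive -> (alive,v1)
Op 3: N1 marks N1=dead -> (dead,v1)
Op 4: N2 marks N1=suspect -> (suspect,v1)
Op 5: N0 marks N1=dead -> (dead,v1)
Op 6: N0 marks N0=dead -> (dead,v1)
Op 7: N1 marks N1=suspect -> (suspect,v2)
Op 8: N1 marks N2=alive -> (alive,v1)
Op 9: gossip N2<->N0 -> N2.N0=(dead,v1) N2.N1=(suspect,v1) N2.N2=(alive,v1) | N0.N0=(dead,v1) N0.N1=(dead,v1) N0.N2=(alive,v1)
Op 10: N0 marks N2=dead -> (dead,v2)

Answer: N0=dead,1 N1=suspect,1 N2=alive,1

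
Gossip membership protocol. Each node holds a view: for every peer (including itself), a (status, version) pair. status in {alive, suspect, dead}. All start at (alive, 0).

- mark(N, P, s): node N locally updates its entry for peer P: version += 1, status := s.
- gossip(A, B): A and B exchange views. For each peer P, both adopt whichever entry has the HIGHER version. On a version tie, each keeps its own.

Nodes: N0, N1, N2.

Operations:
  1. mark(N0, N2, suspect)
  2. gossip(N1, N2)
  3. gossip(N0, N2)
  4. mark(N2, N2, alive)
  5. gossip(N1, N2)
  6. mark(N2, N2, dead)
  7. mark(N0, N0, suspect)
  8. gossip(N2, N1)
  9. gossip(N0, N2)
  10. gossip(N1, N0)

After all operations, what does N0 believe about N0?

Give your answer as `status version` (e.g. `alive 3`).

Answer: suspect 1

Derivation:
Op 1: N0 marks N2=suspect -> (suspect,v1)
Op 2: gossip N1<->N2 -> N1.N0=(alive,v0) N1.N1=(alive,v0) N1.N2=(alive,v0) | N2.N0=(alive,v0) N2.N1=(alive,v0) N2.N2=(alive,v0)
Op 3: gossip N0<->N2 -> N0.N0=(alive,v0) N0.N1=(alive,v0) N0.N2=(suspect,v1) | N2.N0=(alive,v0) N2.N1=(alive,v0) N2.N2=(suspect,v1)
Op 4: N2 marks N2=alive -> (alive,v2)
Op 5: gossip N1<->N2 -> N1.N0=(alive,v0) N1.N1=(alive,v0) N1.N2=(alive,v2) | N2.N0=(alive,v0) N2.N1=(alive,v0) N2.N2=(alive,v2)
Op 6: N2 marks N2=dead -> (dead,v3)
Op 7: N0 marks N0=suspect -> (suspect,v1)
Op 8: gossip N2<->N1 -> N2.N0=(alive,v0) N2.N1=(alive,v0) N2.N2=(dead,v3) | N1.N0=(alive,v0) N1.N1=(alive,v0) N1.N2=(dead,v3)
Op 9: gossip N0<->N2 -> N0.N0=(suspect,v1) N0.N1=(alive,v0) N0.N2=(dead,v3) | N2.N0=(suspect,v1) N2.N1=(alive,v0) N2.N2=(dead,v3)
Op 10: gossip N1<->N0 -> N1.N0=(suspect,v1) N1.N1=(alive,v0) N1.N2=(dead,v3) | N0.N0=(suspect,v1) N0.N1=(alive,v0) N0.N2=(dead,v3)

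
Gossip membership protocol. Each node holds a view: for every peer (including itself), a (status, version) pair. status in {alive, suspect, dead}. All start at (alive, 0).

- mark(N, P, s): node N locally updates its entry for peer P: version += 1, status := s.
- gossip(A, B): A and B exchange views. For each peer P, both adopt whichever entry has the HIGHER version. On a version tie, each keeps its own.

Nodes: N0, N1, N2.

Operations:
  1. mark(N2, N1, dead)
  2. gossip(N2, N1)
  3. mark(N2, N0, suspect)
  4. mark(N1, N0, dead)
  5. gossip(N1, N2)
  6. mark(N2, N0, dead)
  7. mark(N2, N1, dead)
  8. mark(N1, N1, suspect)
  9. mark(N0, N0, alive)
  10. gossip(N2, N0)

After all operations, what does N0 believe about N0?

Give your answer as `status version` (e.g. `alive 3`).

Answer: dead 2

Derivation:
Op 1: N2 marks N1=dead -> (dead,v1)
Op 2: gossip N2<->N1 -> N2.N0=(alive,v0) N2.N1=(dead,v1) N2.N2=(alive,v0) | N1.N0=(alive,v0) N1.N1=(dead,v1) N1.N2=(alive,v0)
Op 3: N2 marks N0=suspect -> (suspect,v1)
Op 4: N1 marks N0=dead -> (dead,v1)
Op 5: gossip N1<->N2 -> N1.N0=(dead,v1) N1.N1=(dead,v1) N1.N2=(alive,v0) | N2.N0=(suspect,v1) N2.N1=(dead,v1) N2.N2=(alive,v0)
Op 6: N2 marks N0=dead -> (dead,v2)
Op 7: N2 marks N1=dead -> (dead,v2)
Op 8: N1 marks N1=suspect -> (suspect,v2)
Op 9: N0 marks N0=alive -> (alive,v1)
Op 10: gossip N2<->N0 -> N2.N0=(dead,v2) N2.N1=(dead,v2) N2.N2=(alive,v0) | N0.N0=(dead,v2) N0.N1=(dead,v2) N0.N2=(alive,v0)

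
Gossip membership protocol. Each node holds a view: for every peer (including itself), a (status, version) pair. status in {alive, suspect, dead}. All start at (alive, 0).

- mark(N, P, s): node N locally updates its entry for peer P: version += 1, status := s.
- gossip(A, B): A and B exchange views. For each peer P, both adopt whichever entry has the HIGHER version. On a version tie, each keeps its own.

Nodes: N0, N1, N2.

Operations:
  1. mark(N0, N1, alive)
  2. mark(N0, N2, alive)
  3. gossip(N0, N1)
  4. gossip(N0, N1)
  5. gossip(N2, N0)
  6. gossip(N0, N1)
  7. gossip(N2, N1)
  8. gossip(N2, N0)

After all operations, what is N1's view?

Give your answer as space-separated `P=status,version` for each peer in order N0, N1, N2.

Op 1: N0 marks N1=alive -> (alive,v1)
Op 2: N0 marks N2=alive -> (alive,v1)
Op 3: gossip N0<->N1 -> N0.N0=(alive,v0) N0.N1=(alive,v1) N0.N2=(alive,v1) | N1.N0=(alive,v0) N1.N1=(alive,v1) N1.N2=(alive,v1)
Op 4: gossip N0<->N1 -> N0.N0=(alive,v0) N0.N1=(alive,v1) N0.N2=(alive,v1) | N1.N0=(alive,v0) N1.N1=(alive,v1) N1.N2=(alive,v1)
Op 5: gossip N2<->N0 -> N2.N0=(alive,v0) N2.N1=(alive,v1) N2.N2=(alive,v1) | N0.N0=(alive,v0) N0.N1=(alive,v1) N0.N2=(alive,v1)
Op 6: gossip N0<->N1 -> N0.N0=(alive,v0) N0.N1=(alive,v1) N0.N2=(alive,v1) | N1.N0=(alive,v0) N1.N1=(alive,v1) N1.N2=(alive,v1)
Op 7: gossip N2<->N1 -> N2.N0=(alive,v0) N2.N1=(alive,v1) N2.N2=(alive,v1) | N1.N0=(alive,v0) N1.N1=(alive,v1) N1.N2=(alive,v1)
Op 8: gossip N2<->N0 -> N2.N0=(alive,v0) N2.N1=(alive,v1) N2.N2=(alive,v1) | N0.N0=(alive,v0) N0.N1=(alive,v1) N0.N2=(alive,v1)

Answer: N0=alive,0 N1=alive,1 N2=alive,1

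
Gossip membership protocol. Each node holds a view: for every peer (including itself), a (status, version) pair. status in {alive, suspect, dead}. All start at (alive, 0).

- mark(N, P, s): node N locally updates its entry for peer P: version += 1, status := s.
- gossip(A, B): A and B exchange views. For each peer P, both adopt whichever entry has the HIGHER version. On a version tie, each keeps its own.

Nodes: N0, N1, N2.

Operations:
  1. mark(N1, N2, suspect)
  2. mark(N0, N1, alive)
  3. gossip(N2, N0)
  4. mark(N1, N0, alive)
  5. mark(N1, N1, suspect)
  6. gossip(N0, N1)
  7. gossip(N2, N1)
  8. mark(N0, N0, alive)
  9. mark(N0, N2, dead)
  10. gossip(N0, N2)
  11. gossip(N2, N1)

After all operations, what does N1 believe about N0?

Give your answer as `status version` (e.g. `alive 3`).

Answer: alive 2

Derivation:
Op 1: N1 marks N2=suspect -> (suspect,v1)
Op 2: N0 marks N1=alive -> (alive,v1)
Op 3: gossip N2<->N0 -> N2.N0=(alive,v0) N2.N1=(alive,v1) N2.N2=(alive,v0) | N0.N0=(alive,v0) N0.N1=(alive,v1) N0.N2=(alive,v0)
Op 4: N1 marks N0=alive -> (alive,v1)
Op 5: N1 marks N1=suspect -> (suspect,v1)
Op 6: gossip N0<->N1 -> N0.N0=(alive,v1) N0.N1=(alive,v1) N0.N2=(suspect,v1) | N1.N0=(alive,v1) N1.N1=(suspect,v1) N1.N2=(suspect,v1)
Op 7: gossip N2<->N1 -> N2.N0=(alive,v1) N2.N1=(alive,v1) N2.N2=(suspect,v1) | N1.N0=(alive,v1) N1.N1=(suspect,v1) N1.N2=(suspect,v1)
Op 8: N0 marks N0=alive -> (alive,v2)
Op 9: N0 marks N2=dead -> (dead,v2)
Op 10: gossip N0<->N2 -> N0.N0=(alive,v2) N0.N1=(alive,v1) N0.N2=(dead,v2) | N2.N0=(alive,v2) N2.N1=(alive,v1) N2.N2=(dead,v2)
Op 11: gossip N2<->N1 -> N2.N0=(alive,v2) N2.N1=(alive,v1) N2.N2=(dead,v2) | N1.N0=(alive,v2) N1.N1=(suspect,v1) N1.N2=(dead,v2)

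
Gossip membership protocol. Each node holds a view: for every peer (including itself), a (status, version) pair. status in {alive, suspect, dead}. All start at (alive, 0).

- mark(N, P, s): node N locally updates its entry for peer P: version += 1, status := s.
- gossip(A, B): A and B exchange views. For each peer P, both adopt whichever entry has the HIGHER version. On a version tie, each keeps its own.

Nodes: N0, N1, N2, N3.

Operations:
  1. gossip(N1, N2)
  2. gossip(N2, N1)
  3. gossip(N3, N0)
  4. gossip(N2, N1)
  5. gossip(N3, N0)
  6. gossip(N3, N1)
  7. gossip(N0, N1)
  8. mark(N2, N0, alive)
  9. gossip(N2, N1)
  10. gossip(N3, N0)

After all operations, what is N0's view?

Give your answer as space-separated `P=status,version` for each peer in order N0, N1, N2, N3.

Op 1: gossip N1<->N2 -> N1.N0=(alive,v0) N1.N1=(alive,v0) N1.N2=(alive,v0) N1.N3=(alive,v0) | N2.N0=(alive,v0) N2.N1=(alive,v0) N2.N2=(alive,v0) N2.N3=(alive,v0)
Op 2: gossip N2<->N1 -> N2.N0=(alive,v0) N2.N1=(alive,v0) N2.N2=(alive,v0) N2.N3=(alive,v0) | N1.N0=(alive,v0) N1.N1=(alive,v0) N1.N2=(alive,v0) N1.N3=(alive,v0)
Op 3: gossip N3<->N0 -> N3.N0=(alive,v0) N3.N1=(alive,v0) N3.N2=(alive,v0) N3.N3=(alive,v0) | N0.N0=(alive,v0) N0.N1=(alive,v0) N0.N2=(alive,v0) N0.N3=(alive,v0)
Op 4: gossip N2<->N1 -> N2.N0=(alive,v0) N2.N1=(alive,v0) N2.N2=(alive,v0) N2.N3=(alive,v0) | N1.N0=(alive,v0) N1.N1=(alive,v0) N1.N2=(alive,v0) N1.N3=(alive,v0)
Op 5: gossip N3<->N0 -> N3.N0=(alive,v0) N3.N1=(alive,v0) N3.N2=(alive,v0) N3.N3=(alive,v0) | N0.N0=(alive,v0) N0.N1=(alive,v0) N0.N2=(alive,v0) N0.N3=(alive,v0)
Op 6: gossip N3<->N1 -> N3.N0=(alive,v0) N3.N1=(alive,v0) N3.N2=(alive,v0) N3.N3=(alive,v0) | N1.N0=(alive,v0) N1.N1=(alive,v0) N1.N2=(alive,v0) N1.N3=(alive,v0)
Op 7: gossip N0<->N1 -> N0.N0=(alive,v0) N0.N1=(alive,v0) N0.N2=(alive,v0) N0.N3=(alive,v0) | N1.N0=(alive,v0) N1.N1=(alive,v0) N1.N2=(alive,v0) N1.N3=(alive,v0)
Op 8: N2 marks N0=alive -> (alive,v1)
Op 9: gossip N2<->N1 -> N2.N0=(alive,v1) N2.N1=(alive,v0) N2.N2=(alive,v0) N2.N3=(alive,v0) | N1.N0=(alive,v1) N1.N1=(alive,v0) N1.N2=(alive,v0) N1.N3=(alive,v0)
Op 10: gossip N3<->N0 -> N3.N0=(alive,v0) N3.N1=(alive,v0) N3.N2=(alive,v0) N3.N3=(alive,v0) | N0.N0=(alive,v0) N0.N1=(alive,v0) N0.N2=(alive,v0) N0.N3=(alive,v0)

Answer: N0=alive,0 N1=alive,0 N2=alive,0 N3=alive,0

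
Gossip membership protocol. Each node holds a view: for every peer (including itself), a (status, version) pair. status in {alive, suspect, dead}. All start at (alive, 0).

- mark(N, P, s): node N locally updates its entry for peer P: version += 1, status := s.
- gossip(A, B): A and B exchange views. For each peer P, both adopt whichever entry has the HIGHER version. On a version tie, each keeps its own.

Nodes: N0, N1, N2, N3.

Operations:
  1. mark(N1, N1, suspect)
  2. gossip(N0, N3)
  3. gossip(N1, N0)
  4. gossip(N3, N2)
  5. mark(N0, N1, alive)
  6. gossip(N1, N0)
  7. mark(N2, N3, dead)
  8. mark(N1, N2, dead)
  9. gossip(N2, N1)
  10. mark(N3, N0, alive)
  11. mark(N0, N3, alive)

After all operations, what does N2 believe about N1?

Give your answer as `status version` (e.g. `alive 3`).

Op 1: N1 marks N1=suspect -> (suspect,v1)
Op 2: gossip N0<->N3 -> N0.N0=(alive,v0) N0.N1=(alive,v0) N0.N2=(alive,v0) N0.N3=(alive,v0) | N3.N0=(alive,v0) N3.N1=(alive,v0) N3.N2=(alive,v0) N3.N3=(alive,v0)
Op 3: gossip N1<->N0 -> N1.N0=(alive,v0) N1.N1=(suspect,v1) N1.N2=(alive,v0) N1.N3=(alive,v0) | N0.N0=(alive,v0) N0.N1=(suspect,v1) N0.N2=(alive,v0) N0.N3=(alive,v0)
Op 4: gossip N3<->N2 -> N3.N0=(alive,v0) N3.N1=(alive,v0) N3.N2=(alive,v0) N3.N3=(alive,v0) | N2.N0=(alive,v0) N2.N1=(alive,v0) N2.N2=(alive,v0) N2.N3=(alive,v0)
Op 5: N0 marks N1=alive -> (alive,v2)
Op 6: gossip N1<->N0 -> N1.N0=(alive,v0) N1.N1=(alive,v2) N1.N2=(alive,v0) N1.N3=(alive,v0) | N0.N0=(alive,v0) N0.N1=(alive,v2) N0.N2=(alive,v0) N0.N3=(alive,v0)
Op 7: N2 marks N3=dead -> (dead,v1)
Op 8: N1 marks N2=dead -> (dead,v1)
Op 9: gossip N2<->N1 -> N2.N0=(alive,v0) N2.N1=(alive,v2) N2.N2=(dead,v1) N2.N3=(dead,v1) | N1.N0=(alive,v0) N1.N1=(alive,v2) N1.N2=(dead,v1) N1.N3=(dead,v1)
Op 10: N3 marks N0=alive -> (alive,v1)
Op 11: N0 marks N3=alive -> (alive,v1)

Answer: alive 2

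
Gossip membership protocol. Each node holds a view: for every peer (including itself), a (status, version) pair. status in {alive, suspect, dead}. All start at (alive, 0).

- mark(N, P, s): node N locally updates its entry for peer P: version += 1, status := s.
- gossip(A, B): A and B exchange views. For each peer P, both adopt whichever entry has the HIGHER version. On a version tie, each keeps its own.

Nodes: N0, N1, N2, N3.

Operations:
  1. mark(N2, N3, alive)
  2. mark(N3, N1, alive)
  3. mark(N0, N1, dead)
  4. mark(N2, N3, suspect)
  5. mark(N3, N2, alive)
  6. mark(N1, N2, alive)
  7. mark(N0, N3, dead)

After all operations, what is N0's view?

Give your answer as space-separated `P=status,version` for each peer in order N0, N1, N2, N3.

Op 1: N2 marks N3=alive -> (alive,v1)
Op 2: N3 marks N1=alive -> (alive,v1)
Op 3: N0 marks N1=dead -> (dead,v1)
Op 4: N2 marks N3=suspect -> (suspect,v2)
Op 5: N3 marks N2=alive -> (alive,v1)
Op 6: N1 marks N2=alive -> (alive,v1)
Op 7: N0 marks N3=dead -> (dead,v1)

Answer: N0=alive,0 N1=dead,1 N2=alive,0 N3=dead,1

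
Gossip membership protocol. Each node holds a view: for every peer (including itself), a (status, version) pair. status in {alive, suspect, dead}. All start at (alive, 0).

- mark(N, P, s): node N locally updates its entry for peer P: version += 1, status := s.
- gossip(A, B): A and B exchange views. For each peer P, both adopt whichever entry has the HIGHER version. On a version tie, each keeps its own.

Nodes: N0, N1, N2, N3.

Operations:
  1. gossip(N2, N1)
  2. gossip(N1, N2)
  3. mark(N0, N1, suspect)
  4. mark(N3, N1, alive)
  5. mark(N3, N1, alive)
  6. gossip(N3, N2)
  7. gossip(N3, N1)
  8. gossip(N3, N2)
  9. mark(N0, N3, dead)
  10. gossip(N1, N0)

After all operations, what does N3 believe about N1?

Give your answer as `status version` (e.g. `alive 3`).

Answer: alive 2

Derivation:
Op 1: gossip N2<->N1 -> N2.N0=(alive,v0) N2.N1=(alive,v0) N2.N2=(alive,v0) N2.N3=(alive,v0) | N1.N0=(alive,v0) N1.N1=(alive,v0) N1.N2=(alive,v0) N1.N3=(alive,v0)
Op 2: gossip N1<->N2 -> N1.N0=(alive,v0) N1.N1=(alive,v0) N1.N2=(alive,v0) N1.N3=(alive,v0) | N2.N0=(alive,v0) N2.N1=(alive,v0) N2.N2=(alive,v0) N2.N3=(alive,v0)
Op 3: N0 marks N1=suspect -> (suspect,v1)
Op 4: N3 marks N1=alive -> (alive,v1)
Op 5: N3 marks N1=alive -> (alive,v2)
Op 6: gossip N3<->N2 -> N3.N0=(alive,v0) N3.N1=(alive,v2) N3.N2=(alive,v0) N3.N3=(alive,v0) | N2.N0=(alive,v0) N2.N1=(alive,v2) N2.N2=(alive,v0) N2.N3=(alive,v0)
Op 7: gossip N3<->N1 -> N3.N0=(alive,v0) N3.N1=(alive,v2) N3.N2=(alive,v0) N3.N3=(alive,v0) | N1.N0=(alive,v0) N1.N1=(alive,v2) N1.N2=(alive,v0) N1.N3=(alive,v0)
Op 8: gossip N3<->N2 -> N3.N0=(alive,v0) N3.N1=(alive,v2) N3.N2=(alive,v0) N3.N3=(alive,v0) | N2.N0=(alive,v0) N2.N1=(alive,v2) N2.N2=(alive,v0) N2.N3=(alive,v0)
Op 9: N0 marks N3=dead -> (dead,v1)
Op 10: gossip N1<->N0 -> N1.N0=(alive,v0) N1.N1=(alive,v2) N1.N2=(alive,v0) N1.N3=(dead,v1) | N0.N0=(alive,v0) N0.N1=(alive,v2) N0.N2=(alive,v0) N0.N3=(dead,v1)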